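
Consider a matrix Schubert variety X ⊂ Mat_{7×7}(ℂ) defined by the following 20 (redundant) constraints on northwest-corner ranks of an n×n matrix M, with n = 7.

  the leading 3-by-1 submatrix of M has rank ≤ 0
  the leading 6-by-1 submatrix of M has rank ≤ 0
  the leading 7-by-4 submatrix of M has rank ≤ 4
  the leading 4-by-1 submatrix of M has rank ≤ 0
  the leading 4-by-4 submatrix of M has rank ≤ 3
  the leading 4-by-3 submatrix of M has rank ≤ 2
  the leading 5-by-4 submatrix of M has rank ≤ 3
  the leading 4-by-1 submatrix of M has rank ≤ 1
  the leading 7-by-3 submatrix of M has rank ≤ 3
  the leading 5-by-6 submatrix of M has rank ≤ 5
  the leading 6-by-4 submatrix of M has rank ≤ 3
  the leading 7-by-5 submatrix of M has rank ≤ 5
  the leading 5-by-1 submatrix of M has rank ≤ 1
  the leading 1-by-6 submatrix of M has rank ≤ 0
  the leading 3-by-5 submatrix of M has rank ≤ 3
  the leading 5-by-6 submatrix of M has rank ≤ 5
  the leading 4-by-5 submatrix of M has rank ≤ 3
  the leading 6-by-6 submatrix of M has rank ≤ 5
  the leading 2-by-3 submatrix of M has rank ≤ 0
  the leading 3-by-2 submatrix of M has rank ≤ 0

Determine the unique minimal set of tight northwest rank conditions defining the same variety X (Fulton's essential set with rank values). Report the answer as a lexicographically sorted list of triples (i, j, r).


Recovering R(i,j) via the rank-extension bound from the 20 conditions:

  row 1: 0 0 0 0 0 0 1
  row 2: 0 0 0 1 1 1 2
  row 3: 0 0 1 2 2 2 3
  row 4: 0 1 2 3 3 3 4
  row 5: 0 1 2 3 4 4 5
  row 6: 0 1 2 3 4 5 6
  row 7: 1 2 3 4 5 6 7

hence w(1..7) = (7, 4, 3, 2, 5, 6, 1).

D(w) has 14 cells with 4 SE-corners; essential set:

[(1, 6, 0), (2, 3, 0), (3, 2, 0), (6, 1, 0)]


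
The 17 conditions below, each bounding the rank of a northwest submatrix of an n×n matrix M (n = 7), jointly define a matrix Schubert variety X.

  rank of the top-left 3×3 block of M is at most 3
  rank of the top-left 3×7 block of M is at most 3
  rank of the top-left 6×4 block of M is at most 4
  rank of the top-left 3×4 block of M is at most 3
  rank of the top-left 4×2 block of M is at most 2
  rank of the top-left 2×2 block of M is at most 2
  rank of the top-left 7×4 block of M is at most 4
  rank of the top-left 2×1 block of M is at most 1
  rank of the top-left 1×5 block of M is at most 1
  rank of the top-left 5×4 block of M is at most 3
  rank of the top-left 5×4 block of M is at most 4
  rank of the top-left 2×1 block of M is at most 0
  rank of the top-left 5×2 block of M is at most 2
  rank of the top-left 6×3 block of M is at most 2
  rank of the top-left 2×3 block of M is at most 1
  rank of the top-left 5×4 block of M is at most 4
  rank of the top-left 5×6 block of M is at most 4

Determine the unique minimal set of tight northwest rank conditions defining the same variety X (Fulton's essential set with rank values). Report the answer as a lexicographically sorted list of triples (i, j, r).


Reconstructing r_w from the 17 given conditions:

  row 1: 0 1 1 1 1 1 1
  row 2: 0 1 1 2 2 2 2
  row 3: 1 2 2 3 3 3 3
  row 4: 1 2 2 3 4 4 4
  row 5: 1 2 2 3 4 4 5
  row 6: 1 2 2 3 4 5 6
  row 7: 1 2 3 4 5 6 7

so w = (2, 4, 1, 5, 7, 6, 3).

Rothe diagram D(w) (7 cells), 4 SE-corners (essential conditions):

[(2, 1, 0), (2, 3, 1), (5, 6, 4), (6, 3, 2)]


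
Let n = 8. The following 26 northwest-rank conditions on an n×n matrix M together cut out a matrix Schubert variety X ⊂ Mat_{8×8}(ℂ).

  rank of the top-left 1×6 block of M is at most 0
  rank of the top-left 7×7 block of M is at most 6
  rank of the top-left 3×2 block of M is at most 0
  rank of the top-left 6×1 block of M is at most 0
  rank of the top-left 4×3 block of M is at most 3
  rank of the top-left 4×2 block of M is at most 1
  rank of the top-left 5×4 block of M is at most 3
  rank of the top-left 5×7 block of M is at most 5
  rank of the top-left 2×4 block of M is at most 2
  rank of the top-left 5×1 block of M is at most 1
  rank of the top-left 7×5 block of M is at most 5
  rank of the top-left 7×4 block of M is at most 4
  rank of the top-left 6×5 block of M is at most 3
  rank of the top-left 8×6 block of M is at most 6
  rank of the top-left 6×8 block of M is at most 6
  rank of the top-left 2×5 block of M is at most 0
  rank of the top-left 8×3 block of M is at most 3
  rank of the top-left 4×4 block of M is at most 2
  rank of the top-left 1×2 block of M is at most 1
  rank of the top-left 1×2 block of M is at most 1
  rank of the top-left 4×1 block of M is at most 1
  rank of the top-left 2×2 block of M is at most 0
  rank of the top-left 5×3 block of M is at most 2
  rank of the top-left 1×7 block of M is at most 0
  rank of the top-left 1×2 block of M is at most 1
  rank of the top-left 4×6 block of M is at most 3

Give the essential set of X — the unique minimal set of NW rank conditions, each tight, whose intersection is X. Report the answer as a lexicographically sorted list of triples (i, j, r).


Propagating the 26 rank bounds to every northwest block:

  0 | 0 | 0 | 0 | 0 | 0 | 0 | 1
  0 | 0 | 0 | 0 | 0 | 1 | 1 | 2
  0 | 0 | 1 | 1 | 1 | 2 | 2 | 3
  0 | 1 | 2 | 2 | 2 | 3 | 3 | 4
  0 | 1 | 2 | 3 | 3 | 4 | 4 | 5
  0 | 1 | 2 | 3 | 3 | 4 | 5 | 6
  1 | 2 | 3 | 4 | 4 | 5 | 6 | 7
  1 | 2 | 3 | 4 | 5 | 6 | 7 | 8

hence w(1..8) = (8, 6, 3, 2, 4, 7, 1, 5).

D(w) has 18 cells with 5 SE-corners; essential set:

[(1, 7, 0), (2, 5, 0), (3, 2, 0), (6, 1, 0), (6, 5, 3)]


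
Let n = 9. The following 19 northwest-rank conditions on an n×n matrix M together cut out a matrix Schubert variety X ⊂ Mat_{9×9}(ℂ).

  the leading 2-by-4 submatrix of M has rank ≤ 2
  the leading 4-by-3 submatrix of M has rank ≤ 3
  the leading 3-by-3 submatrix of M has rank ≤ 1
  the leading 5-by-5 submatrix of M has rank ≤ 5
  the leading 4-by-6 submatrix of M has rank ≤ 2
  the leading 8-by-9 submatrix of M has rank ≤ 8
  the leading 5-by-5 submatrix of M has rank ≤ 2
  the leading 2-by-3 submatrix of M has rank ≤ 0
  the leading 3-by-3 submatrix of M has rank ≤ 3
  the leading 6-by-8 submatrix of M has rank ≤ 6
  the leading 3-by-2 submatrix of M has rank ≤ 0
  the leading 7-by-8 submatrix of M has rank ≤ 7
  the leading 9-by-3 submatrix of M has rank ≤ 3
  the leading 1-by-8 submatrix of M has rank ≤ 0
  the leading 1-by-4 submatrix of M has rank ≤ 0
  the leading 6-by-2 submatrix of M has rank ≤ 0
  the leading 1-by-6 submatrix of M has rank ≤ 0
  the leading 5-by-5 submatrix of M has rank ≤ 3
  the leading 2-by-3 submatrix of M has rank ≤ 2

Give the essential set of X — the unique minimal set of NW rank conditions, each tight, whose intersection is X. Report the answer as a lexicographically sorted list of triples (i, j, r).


Reconstructing r_w from the 19 given conditions:

  R[1]: 0 0 0 0 0 0 0 0 1
  R[2]: 0 0 0 1 1 1 1 1 2
  R[3]: 0 0 1 2 2 2 2 2 3
  R[4]: 0 0 1 2 2 2 3 3 4
  R[5]: 0 0 1 2 2 3 4 4 5
  R[6]: 0 0 1 2 3 4 5 5 6
  R[7]: 1 1 2 3 4 5 6 6 7
  R[8]: 1 2 3 4 5 6 7 7 8
  R[9]: 1 2 3 4 5 6 7 8 9

reading off 1-entries of Δ²R: w = (9, 4, 3, 7, 6, 5, 1, 2, 8).

|D(w)|=22, |Ess(w)|=5:

[(1, 8, 0), (2, 3, 0), (4, 6, 2), (5, 5, 2), (6, 2, 0)]


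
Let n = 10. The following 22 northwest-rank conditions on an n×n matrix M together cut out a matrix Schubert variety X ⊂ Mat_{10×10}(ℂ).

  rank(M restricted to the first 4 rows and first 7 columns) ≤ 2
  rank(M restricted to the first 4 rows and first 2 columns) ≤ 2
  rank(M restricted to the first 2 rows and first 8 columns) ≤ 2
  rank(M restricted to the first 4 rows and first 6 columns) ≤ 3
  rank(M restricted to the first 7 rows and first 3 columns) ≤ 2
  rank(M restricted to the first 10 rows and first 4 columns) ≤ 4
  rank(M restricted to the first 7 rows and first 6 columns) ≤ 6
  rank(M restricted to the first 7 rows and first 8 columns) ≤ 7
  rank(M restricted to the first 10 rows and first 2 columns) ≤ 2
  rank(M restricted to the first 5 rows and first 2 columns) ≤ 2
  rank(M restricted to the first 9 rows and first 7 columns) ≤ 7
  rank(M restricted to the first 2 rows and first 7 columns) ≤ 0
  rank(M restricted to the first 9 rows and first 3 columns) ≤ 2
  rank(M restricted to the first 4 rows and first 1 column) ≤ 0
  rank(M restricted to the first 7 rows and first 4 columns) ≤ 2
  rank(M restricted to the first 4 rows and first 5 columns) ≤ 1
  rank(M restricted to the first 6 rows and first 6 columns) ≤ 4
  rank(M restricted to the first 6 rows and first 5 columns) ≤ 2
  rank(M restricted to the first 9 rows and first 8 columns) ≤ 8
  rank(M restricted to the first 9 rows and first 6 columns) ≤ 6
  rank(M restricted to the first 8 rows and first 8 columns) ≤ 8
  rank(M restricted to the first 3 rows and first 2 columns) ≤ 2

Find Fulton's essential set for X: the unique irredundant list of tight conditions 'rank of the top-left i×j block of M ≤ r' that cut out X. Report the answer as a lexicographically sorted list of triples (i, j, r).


Rank table r_w(10×10) implied by the 22 constraints:

  i=1: 0 | 0 | 0 | 0 | 0 | 0 | 0 | 1 | 1 | 1
  i=2: 0 | 0 | 0 | 0 | 0 | 0 | 0 | 1 | 2 | 2
  i=3: 0 | 1 | 1 | 1 | 1 | 1 | 1 | 2 | 3 | 3
  i=4: 0 | 1 | 1 | 1 | 1 | 2 | 2 | 3 | 4 | 4
  i=5: 1 | 2 | 2 | 2 | 2 | 3 | 3 | 4 | 5 | 5
  i=6: 1 | 2 | 2 | 2 | 2 | 3 | 4 | 5 | 6 | 6
  i=7: 1 | 2 | 2 | 2 | 3 | 4 | 5 | 6 | 7 | 7
  i=8: 1 | 2 | 2 | 3 | 4 | 5 | 6 | 7 | 8 | 8
  i=9: 1 | 2 | 2 | 3 | 4 | 5 | 6 | 7 | 8 | 9
  i=10: 1 | 2 | 3 | 4 | 5 | 6 | 7 | 8 | 9 | 10

second differences of R give the permutation w = (8, 9, 2, 6, 1, 7, 5, 4, 10, 3).

Rothe diagram D(w) (26 cells), 6 SE-corners (essential conditions):

[(2, 7, 0), (4, 1, 0), (4, 5, 1), (6, 5, 2), (7, 4, 2), (9, 3, 2)]


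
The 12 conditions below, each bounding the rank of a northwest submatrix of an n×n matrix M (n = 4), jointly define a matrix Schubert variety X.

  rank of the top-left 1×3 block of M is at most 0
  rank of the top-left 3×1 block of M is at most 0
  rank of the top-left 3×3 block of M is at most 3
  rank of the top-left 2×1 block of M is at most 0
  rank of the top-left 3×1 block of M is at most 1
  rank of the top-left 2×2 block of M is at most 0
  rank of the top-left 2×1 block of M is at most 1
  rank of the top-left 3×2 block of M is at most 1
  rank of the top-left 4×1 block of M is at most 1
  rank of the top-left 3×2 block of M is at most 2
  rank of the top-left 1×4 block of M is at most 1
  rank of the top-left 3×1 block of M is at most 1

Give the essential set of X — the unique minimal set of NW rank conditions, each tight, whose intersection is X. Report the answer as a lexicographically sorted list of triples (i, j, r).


The tightest implied rank at each (i,j), from the 12 conditions:

  0 | 0 | 0 | 1
  0 | 0 | 1 | 2
  0 | 1 | 2 | 3
  1 | 2 | 3 | 4

second differences of R give the permutation w = (4, 3, 2, 1).

Fulton essential set (3 of the 6 Rothe cells):

[(1, 3, 0), (2, 2, 0), (3, 1, 0)]


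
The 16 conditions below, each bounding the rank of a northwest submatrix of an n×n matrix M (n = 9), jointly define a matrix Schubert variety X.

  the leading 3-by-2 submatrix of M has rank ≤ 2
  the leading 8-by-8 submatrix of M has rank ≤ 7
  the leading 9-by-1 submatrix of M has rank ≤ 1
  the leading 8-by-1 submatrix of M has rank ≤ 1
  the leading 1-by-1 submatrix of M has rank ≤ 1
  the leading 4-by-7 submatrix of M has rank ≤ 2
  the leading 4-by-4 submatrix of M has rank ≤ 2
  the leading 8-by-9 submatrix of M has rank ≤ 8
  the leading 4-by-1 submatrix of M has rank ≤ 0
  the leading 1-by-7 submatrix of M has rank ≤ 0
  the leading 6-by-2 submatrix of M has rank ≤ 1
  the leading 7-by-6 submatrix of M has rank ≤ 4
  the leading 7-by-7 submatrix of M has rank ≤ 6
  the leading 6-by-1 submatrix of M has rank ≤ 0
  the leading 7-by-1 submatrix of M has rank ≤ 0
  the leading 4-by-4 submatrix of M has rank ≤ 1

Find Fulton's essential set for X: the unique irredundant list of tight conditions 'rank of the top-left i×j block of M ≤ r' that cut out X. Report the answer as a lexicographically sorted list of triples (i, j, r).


Propagating the 16 rank bounds to every northwest block:

  i=1: 0 | 0 | 0 | 0 | 0 | 0 | 0 | 1 | 1
  i=2: 0 | 1 | 1 | 1 | 1 | 1 | 1 | 2 | 2
  i=3: 0 | 1 | 1 | 1 | 2 | 2 | 2 | 3 | 3
  i=4: 0 | 1 | 1 | 1 | 2 | 2 | 2 | 3 | 4
  i=5: 0 | 1 | 2 | 2 | 3 | 3 | 3 | 4 | 5
  i=6: 0 | 1 | 2 | 3 | 4 | 4 | 4 | 5 | 6
  i=7: 0 | 1 | 2 | 3 | 4 | 4 | 5 | 6 | 7
  i=8: 1 | 2 | 3 | 4 | 5 | 5 | 6 | 7 | 8
  i=9: 1 | 2 | 3 | 4 | 5 | 6 | 7 | 8 | 9

the unique w with this rank table is (8, 2, 5, 9, 3, 4, 7, 1, 6).

ℓ(w)=20; the 5 essential cells (i,j,r):

[(1, 7, 0), (4, 4, 1), (4, 7, 2), (7, 1, 0), (7, 6, 4)]


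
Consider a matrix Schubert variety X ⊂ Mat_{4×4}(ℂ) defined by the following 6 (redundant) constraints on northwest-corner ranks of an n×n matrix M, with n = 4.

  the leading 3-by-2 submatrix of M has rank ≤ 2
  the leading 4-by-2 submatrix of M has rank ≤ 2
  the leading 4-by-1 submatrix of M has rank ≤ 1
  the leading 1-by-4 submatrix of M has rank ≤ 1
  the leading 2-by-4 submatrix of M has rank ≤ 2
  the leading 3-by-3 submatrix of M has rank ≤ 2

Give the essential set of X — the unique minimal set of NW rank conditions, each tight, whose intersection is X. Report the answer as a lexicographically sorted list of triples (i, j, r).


Reconstructing r_w from the 6 given conditions:

  1  1  1  1
  1  2  2  2
  1  2  2  3
  1  2  3  4

the unique w with this rank table is (1, 2, 4, 3).

|D(w)|=1, |Ess(w)|=1:

[(3, 3, 2)]


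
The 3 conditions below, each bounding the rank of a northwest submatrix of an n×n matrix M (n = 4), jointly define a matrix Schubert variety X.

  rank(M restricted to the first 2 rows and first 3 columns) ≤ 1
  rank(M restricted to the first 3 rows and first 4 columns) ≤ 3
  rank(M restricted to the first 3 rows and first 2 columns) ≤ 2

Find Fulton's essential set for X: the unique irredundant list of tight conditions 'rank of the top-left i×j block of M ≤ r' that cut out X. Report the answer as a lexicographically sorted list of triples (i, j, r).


Reconstructing r_w from the 3 given conditions:

  i=1: 1  1  1  1
  i=2: 1  1  1  2
  i=3: 1  2  2  3
  i=4: 1  2  3  4

giving w = (1, 4, 2, 3) via Δ²R.

D(w) has 2 cells with 1 SE-corner; essential set:

[(2, 3, 1)]


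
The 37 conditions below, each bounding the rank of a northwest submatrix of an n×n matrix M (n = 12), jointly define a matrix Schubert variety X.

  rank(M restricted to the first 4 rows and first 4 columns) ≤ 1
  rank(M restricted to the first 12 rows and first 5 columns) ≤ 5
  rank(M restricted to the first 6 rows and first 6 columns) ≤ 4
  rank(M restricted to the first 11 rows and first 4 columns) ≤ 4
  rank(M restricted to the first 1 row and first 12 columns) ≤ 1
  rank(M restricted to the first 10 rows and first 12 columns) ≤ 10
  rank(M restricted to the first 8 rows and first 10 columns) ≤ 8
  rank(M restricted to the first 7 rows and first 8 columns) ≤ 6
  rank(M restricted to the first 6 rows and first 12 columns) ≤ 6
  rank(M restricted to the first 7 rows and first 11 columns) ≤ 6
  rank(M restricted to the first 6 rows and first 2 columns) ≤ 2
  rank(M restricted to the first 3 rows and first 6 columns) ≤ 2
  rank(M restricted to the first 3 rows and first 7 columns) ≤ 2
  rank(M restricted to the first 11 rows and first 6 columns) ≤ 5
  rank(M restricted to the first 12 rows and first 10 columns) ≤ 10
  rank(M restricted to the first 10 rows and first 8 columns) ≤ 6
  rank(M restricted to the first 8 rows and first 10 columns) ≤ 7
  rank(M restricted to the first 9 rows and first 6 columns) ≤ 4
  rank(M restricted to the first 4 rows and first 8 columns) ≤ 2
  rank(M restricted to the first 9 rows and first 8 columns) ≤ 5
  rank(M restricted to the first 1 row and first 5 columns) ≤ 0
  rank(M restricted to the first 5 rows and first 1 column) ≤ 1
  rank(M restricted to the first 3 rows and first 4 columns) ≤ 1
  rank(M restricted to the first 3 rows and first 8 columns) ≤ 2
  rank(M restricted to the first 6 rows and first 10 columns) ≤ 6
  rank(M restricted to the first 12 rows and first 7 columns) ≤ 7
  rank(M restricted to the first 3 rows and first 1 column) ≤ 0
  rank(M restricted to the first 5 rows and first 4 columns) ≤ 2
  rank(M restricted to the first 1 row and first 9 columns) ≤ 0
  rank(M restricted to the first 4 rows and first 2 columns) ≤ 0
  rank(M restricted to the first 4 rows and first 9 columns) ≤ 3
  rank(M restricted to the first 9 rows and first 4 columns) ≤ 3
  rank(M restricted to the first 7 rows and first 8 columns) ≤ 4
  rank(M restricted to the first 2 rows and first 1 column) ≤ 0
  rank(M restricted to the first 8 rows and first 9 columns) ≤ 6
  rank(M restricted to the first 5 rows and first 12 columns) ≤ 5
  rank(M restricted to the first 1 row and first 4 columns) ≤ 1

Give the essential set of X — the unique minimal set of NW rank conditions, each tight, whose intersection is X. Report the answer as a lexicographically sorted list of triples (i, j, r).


Recovering R(i,j) via the rank-extension bound from the 37 conditions:

  0 | 0 | 0 | 0 | 0 | 0 | 0 | 0 | 0 | 1 | 1 | 1
  0 | 0 | 1 | 1 | 1 | 1 | 1 | 1 | 1 | 2 | 2 | 2
  0 | 0 | 1 | 1 | 2 | 2 | 2 | 2 | 2 | 3 | 3 | 3
  0 | 0 | 1 | 1 | 2 | 2 | 2 | 2 | 3 | 4 | 4 | 4
  1 | 1 | 2 | 2 | 3 | 3 | 3 | 3 | 4 | 5 | 5 | 5
  1 | 2 | 3 | 3 | 4 | 4 | 4 | 4 | 5 | 6 | 6 | 6
  1 | 2 | 3 | 3 | 4 | 4 | 4 | 4 | 5 | 6 | 6 | 7
  1 | 2 | 3 | 3 | 4 | 4 | 5 | 5 | 6 | 7 | 7 | 8
  1 | 2 | 3 | 3 | 4 | 4 | 5 | 5 | 6 | 7 | 8 | 9
  1 | 2 | 3 | 4 | 5 | 5 | 6 | 6 | 7 | 8 | 9 | 10
  1 | 2 | 3 | 4 | 5 | 5 | 6 | 7 | 8 | 9 | 10 | 11
  1 | 2 | 3 | 4 | 5 | 6 | 7 | 8 | 9 | 10 | 11 | 12

reading off 1-entries of Δ²R: w = (10, 3, 5, 9, 1, 2, 12, 7, 11, 4, 8, 6).

Fulton essential set (10 of the 31 Rothe cells):

[(1, 9, 0), (4, 2, 0), (4, 4, 1), (4, 8, 2), (7, 8, 4), (7, 11, 6), (9, 4, 3), (9, 6, 4), (9, 8, 5), (11, 6, 5)]


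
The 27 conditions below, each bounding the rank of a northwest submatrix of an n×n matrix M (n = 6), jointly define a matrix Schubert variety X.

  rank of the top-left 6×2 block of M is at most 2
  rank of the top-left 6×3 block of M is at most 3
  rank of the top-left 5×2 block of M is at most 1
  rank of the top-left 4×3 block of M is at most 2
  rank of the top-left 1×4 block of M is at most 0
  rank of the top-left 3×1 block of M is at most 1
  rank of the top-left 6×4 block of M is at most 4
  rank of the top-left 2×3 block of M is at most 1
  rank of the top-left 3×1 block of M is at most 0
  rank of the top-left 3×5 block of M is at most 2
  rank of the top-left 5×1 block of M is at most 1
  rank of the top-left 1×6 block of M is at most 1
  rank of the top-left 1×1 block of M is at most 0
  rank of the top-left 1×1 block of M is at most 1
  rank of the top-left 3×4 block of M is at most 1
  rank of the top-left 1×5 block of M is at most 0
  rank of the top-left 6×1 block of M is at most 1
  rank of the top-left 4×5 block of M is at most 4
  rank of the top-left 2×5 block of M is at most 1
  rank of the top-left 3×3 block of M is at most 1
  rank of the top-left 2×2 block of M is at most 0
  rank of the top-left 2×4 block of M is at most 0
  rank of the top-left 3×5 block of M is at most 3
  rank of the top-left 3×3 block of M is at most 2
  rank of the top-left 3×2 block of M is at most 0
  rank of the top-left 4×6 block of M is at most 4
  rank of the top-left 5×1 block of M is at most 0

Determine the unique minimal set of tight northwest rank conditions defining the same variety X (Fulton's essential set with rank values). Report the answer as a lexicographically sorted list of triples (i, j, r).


Recovering R(i,j) via the rank-extension bound from the 27 conditions:

  row 1: 0, 0, 0, 0, 0, 1
  row 2: 0, 0, 0, 0, 1, 2
  row 3: 0, 0, 1, 1, 2, 3
  row 4: 0, 1, 2, 2, 3, 4
  row 5: 0, 1, 2, 3, 4, 5
  row 6: 1, 2, 3, 4, 5, 6

giving w = (6, 5, 3, 2, 4, 1) via Δ²R.

|D(w)|=13, |Ess(w)|=4:

[(1, 5, 0), (2, 4, 0), (3, 2, 0), (5, 1, 0)]


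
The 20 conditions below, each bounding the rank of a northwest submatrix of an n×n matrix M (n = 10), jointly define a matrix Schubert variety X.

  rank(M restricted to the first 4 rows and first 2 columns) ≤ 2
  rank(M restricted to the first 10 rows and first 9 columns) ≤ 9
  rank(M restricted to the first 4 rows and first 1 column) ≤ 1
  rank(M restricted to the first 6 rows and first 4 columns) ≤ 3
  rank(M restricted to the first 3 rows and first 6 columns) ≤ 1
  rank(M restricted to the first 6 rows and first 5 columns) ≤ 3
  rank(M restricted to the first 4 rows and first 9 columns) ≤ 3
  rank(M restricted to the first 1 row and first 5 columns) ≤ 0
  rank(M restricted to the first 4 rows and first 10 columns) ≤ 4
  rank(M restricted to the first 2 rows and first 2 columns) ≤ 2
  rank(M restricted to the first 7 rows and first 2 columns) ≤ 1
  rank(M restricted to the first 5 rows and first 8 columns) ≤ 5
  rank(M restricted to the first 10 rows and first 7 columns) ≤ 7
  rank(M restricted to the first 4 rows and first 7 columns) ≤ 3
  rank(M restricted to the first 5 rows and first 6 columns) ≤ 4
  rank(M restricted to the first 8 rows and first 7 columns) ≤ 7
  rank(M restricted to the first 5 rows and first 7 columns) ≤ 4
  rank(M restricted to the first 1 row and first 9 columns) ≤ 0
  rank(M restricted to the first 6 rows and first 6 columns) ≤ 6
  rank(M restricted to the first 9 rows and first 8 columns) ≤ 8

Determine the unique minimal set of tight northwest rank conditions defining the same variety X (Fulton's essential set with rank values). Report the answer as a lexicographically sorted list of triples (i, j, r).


Computing R[i][j] = min implied NW-rank bound (n=10, 20 conditions):

  row 1: 0  0  0  0  0  0  0  0  0  1
  row 2: 1  1  1  1  1  1  1  1  1  2
  row 3: 1  1  1  1  1  1  2  2  2  3
  row 4: 1  1  2  2  2  2  3  3  3  4
  row 5: 1  1  2  3  3  3  4  4  4  5
  row 6: 1  1  2  3  3  4  5  5  5  6
  row 7: 1  1  2  3  4  5  6  6  6  7
  row 8: 1  2  3  4  5  6  7  7  7  8
  row 9: 1  2  3  4  5  6  7  8  8  9
  row 10: 1  2  3  4  5  6  7  8  9  10

so w = (10, 1, 7, 3, 4, 6, 5, 2, 8, 9).

Fulton essential set (4 of the 19 Rothe cells):

[(1, 9, 0), (3, 6, 1), (6, 5, 3), (7, 2, 1)]


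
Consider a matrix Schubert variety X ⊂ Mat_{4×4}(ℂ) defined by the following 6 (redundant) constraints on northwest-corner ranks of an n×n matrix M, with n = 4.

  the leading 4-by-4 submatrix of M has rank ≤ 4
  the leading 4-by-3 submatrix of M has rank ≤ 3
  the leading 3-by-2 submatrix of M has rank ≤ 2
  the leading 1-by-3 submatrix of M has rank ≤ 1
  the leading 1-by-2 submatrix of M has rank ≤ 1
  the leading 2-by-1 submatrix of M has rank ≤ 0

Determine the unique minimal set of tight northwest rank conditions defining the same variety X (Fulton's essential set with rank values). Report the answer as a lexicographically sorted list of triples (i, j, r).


Computing R[i][j] = min implied NW-rank bound (n=4, 6 conditions):

  i=1: 0  1  1  1
  i=2: 0  1  2  2
  i=3: 1  2  3  3
  i=4: 1  2  3  4

hence w(1..4) = (2, 3, 1, 4).

D(w) has 2 cells with 1 SE-corner; essential set:

[(2, 1, 0)]


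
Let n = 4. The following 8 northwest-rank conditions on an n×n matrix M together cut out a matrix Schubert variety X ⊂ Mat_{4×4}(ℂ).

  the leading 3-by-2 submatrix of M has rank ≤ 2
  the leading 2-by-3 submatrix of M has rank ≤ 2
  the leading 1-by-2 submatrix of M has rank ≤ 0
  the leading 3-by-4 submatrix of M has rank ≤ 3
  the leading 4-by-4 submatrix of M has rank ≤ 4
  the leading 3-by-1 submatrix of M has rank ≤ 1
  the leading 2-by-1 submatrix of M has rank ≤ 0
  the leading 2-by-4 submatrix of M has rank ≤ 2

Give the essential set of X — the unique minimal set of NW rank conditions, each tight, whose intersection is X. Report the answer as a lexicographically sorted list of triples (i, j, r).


Rank table r_w(4×4) implied by the 8 constraints:

  0 | 0 | 1 | 1
  0 | 1 | 2 | 2
  1 | 2 | 3 | 3
  1 | 2 | 3 | 4

reading off 1-entries of Δ²R: w = (3, 2, 1, 4).

ℓ(w)=3; the 2 essential cells (i,j,r):

[(1, 2, 0), (2, 1, 0)]


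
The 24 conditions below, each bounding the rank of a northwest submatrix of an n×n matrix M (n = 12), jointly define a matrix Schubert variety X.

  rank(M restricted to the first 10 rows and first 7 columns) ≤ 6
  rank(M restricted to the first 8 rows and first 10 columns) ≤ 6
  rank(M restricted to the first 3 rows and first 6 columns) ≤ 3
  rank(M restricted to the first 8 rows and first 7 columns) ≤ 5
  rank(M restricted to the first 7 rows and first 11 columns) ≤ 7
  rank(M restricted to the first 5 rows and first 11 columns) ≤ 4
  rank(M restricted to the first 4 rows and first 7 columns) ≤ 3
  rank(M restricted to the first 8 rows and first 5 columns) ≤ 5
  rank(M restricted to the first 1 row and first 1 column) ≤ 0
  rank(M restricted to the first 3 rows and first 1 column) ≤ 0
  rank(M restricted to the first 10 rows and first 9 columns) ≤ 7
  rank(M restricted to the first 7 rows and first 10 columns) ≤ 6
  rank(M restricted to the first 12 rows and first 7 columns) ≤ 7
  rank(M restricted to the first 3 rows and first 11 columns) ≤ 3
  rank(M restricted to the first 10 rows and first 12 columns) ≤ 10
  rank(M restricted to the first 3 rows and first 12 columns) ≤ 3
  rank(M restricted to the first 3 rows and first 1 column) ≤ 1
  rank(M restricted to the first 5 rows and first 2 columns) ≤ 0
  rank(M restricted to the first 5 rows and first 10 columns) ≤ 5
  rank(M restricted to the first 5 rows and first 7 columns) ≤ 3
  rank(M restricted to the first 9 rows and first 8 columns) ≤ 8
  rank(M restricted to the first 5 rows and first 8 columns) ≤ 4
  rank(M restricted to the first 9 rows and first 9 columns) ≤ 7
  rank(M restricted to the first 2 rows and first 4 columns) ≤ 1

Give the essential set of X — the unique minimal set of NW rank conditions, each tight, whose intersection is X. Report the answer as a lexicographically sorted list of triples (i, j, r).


Computing R[i][j] = min implied NW-rank bound (n=12, 24 conditions):

  i=1: 0  0  1  1  1  1  1  1  1  1  1  1
  i=2: 0  0  1  1  2  2  2  2  2  2  2  2
  i=3: 0  0  1  2  3  3  3  3  3  3  3  3
  i=4: 0  0  1  2  3  3  3  4  4  4  4  4
  i=5: 0  0  1  2  3  3  3  4  4  4  4  5
  i=6: 1  1  2  3  4  4  4  5  5  5  5  6
  i=7: 1  2  3  4  5  5  5  6  6  6  6  7
  i=8: 1  2  3  4  5  5  5  6  6  6  7  8
  i=9: 1  2  3  4  5  6  6  7  7  7  8  9
  i=10: 1  2  3  4  5  6  6  7  7  8  9  10
  i=11: 1  2  3  4  5  6  7  8  8  9  10  11
  i=12: 1  2  3  4  5  6  7  8  9  10  11  12

reading off 1-entries of Δ²R: w = (3, 5, 4, 8, 12, 1, 2, 11, 6, 10, 7, 9).

|D(w)|=24, |Ess(w)|=8:

[(2, 4, 1), (5, 2, 0), (5, 7, 3), (5, 11, 4), (8, 7, 5), (8, 10, 6), (10, 7, 6), (10, 9, 7)]


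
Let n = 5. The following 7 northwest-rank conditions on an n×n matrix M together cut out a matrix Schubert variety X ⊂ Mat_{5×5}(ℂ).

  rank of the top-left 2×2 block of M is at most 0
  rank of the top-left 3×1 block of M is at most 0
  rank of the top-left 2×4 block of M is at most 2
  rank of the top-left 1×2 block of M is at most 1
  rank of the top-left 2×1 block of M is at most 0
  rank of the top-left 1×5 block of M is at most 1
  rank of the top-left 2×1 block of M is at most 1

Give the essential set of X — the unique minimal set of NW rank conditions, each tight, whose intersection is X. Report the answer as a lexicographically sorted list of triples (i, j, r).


Rank table r_w(5×5) implied by the 7 constraints:

  R[1]: 0 | 0 | 1 | 1 | 1
  R[2]: 0 | 0 | 1 | 2 | 2
  R[3]: 0 | 1 | 2 | 3 | 3
  R[4]: 1 | 2 | 3 | 4 | 4
  R[5]: 1 | 2 | 3 | 4 | 5

giving w = (3, 4, 2, 1, 5) via Δ²R.

ℓ(w)=5; the 2 essential cells (i,j,r):

[(2, 2, 0), (3, 1, 0)]


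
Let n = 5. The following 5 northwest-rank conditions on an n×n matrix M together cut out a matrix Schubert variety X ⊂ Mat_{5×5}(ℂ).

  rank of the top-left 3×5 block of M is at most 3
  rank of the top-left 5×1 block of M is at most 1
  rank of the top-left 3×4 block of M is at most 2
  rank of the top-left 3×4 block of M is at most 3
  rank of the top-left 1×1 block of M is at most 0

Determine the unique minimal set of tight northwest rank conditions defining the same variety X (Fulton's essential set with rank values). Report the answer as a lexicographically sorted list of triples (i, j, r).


The tightest implied rank at each (i,j), from the 5 conditions:

  0, 1, 1, 1, 1
  1, 2, 2, 2, 2
  1, 2, 2, 2, 3
  1, 2, 3, 3, 4
  1, 2, 3, 4, 5

so w = (2, 1, 5, 3, 4).

Fulton essential set (2 of the 3 Rothe cells):

[(1, 1, 0), (3, 4, 2)]


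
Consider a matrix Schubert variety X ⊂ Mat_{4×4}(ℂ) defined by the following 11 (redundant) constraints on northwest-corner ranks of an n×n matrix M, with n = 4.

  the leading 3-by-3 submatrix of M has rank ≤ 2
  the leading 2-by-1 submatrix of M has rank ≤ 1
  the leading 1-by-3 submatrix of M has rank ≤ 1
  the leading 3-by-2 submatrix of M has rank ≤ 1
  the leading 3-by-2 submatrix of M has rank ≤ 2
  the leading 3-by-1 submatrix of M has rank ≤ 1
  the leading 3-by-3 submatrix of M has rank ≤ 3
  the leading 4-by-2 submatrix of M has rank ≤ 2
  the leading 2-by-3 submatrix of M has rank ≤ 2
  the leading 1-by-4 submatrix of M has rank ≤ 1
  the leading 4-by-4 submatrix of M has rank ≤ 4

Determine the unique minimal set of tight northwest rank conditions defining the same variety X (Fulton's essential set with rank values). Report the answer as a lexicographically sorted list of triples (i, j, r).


The tightest implied rank at each (i,j), from the 11 conditions:

  row 1: 1 1 1 1
  row 2: 1 1 2 2
  row 3: 1 1 2 3
  row 4: 1 2 3 4

so w = (1, 3, 4, 2).

ℓ(w)=2; the 1 essential cell (i,j,r):

[(3, 2, 1)]


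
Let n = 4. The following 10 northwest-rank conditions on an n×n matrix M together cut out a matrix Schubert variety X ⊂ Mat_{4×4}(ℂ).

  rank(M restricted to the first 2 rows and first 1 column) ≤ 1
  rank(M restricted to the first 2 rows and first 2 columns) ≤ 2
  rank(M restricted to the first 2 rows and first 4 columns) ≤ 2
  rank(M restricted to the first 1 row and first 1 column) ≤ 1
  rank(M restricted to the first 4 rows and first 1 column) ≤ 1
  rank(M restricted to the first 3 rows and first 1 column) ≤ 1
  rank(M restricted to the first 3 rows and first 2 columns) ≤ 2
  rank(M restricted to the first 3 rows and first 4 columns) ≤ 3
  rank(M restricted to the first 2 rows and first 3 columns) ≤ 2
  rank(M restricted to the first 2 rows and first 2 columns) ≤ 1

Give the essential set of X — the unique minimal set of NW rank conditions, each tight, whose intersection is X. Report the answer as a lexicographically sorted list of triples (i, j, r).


Recovering R(i,j) via the rank-extension bound from the 10 conditions:

  row 1: 1, 1, 1, 1
  row 2: 1, 1, 2, 2
  row 3: 1, 2, 3, 3
  row 4: 1, 2, 3, 4

second differences of R give the permutation w = (1, 3, 2, 4).

ℓ(w)=1; the 1 essential cell (i,j,r):

[(2, 2, 1)]


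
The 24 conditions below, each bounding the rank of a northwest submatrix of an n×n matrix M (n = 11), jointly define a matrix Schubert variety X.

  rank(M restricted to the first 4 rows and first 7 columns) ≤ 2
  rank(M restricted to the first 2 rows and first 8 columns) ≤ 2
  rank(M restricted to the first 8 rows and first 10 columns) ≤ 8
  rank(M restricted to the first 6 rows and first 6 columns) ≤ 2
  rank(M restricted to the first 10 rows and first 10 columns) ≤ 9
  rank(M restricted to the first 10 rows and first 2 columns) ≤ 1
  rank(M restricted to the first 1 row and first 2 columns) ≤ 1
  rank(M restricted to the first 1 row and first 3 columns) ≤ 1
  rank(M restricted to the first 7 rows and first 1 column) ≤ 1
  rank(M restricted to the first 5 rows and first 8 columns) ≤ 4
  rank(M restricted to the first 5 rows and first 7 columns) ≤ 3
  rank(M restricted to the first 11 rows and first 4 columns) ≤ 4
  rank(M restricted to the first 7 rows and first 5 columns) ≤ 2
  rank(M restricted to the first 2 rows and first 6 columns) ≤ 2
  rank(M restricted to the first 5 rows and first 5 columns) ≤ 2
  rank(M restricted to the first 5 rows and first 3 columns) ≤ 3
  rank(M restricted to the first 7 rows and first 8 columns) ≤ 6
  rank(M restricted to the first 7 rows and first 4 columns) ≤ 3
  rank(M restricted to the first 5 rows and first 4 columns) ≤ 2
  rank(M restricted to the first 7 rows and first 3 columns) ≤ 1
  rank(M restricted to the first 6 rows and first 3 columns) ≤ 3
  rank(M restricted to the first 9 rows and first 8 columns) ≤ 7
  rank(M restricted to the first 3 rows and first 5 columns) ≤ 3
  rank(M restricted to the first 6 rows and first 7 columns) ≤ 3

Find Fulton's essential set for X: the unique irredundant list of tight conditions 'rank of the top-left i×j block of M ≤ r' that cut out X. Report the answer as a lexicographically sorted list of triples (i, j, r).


Reconstructing r_w from the 24 given conditions:

  1 1 1 1 1 1 1 1 1 1 1
  1 1 1 2 2 2 2 2 2 2 2
  1 1 1 2 2 2 2 3 3 3 3
  1 1 1 2 2 2 2 3 4 4 4
  1 1 1 2 2 2 3 4 5 5 5
  1 1 1 2 2 2 3 4 5 6 6
  1 1 1 2 2 3 4 5 6 7 7
  1 1 2 3 3 4 5 6 7 8 8
  1 1 2 3 4 5 6 7 8 9 9
  1 1 2 3 4 5 6 7 8 9 10
  1 2 3 4 5 6 7 8 9 10 11

second differences of R give the permutation w = (1, 4, 8, 9, 7, 10, 6, 3, 5, 11, 2).

ℓ(w)=26; the 5 essential cells (i,j,r):

[(4, 7, 2), (6, 6, 2), (7, 3, 1), (7, 5, 2), (10, 2, 1)]


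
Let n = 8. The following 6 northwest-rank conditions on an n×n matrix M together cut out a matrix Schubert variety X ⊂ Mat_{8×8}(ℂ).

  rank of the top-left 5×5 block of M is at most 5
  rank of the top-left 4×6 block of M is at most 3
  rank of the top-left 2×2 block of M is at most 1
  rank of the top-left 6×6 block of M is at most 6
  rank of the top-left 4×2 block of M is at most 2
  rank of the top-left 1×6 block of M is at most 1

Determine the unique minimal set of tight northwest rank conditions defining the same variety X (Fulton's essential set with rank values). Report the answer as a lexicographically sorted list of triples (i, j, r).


Rank table r_w(8×8) implied by the 6 constraints:

  row 1: 1 | 1 | 1 | 1 | 1 | 1 | 1 | 1
  row 2: 1 | 1 | 2 | 2 | 2 | 2 | 2 | 2
  row 3: 1 | 2 | 3 | 3 | 3 | 3 | 3 | 3
  row 4: 1 | 2 | 3 | 3 | 3 | 3 | 4 | 4
  row 5: 1 | 2 | 3 | 4 | 4 | 4 | 5 | 5
  row 6: 1 | 2 | 3 | 4 | 5 | 5 | 6 | 6
  row 7: 1 | 2 | 3 | 4 | 5 | 6 | 7 | 7
  row 8: 1 | 2 | 3 | 4 | 5 | 6 | 7 | 8

so w = (1, 3, 2, 7, 4, 5, 6, 8).

|D(w)|=4, |Ess(w)|=2:

[(2, 2, 1), (4, 6, 3)]


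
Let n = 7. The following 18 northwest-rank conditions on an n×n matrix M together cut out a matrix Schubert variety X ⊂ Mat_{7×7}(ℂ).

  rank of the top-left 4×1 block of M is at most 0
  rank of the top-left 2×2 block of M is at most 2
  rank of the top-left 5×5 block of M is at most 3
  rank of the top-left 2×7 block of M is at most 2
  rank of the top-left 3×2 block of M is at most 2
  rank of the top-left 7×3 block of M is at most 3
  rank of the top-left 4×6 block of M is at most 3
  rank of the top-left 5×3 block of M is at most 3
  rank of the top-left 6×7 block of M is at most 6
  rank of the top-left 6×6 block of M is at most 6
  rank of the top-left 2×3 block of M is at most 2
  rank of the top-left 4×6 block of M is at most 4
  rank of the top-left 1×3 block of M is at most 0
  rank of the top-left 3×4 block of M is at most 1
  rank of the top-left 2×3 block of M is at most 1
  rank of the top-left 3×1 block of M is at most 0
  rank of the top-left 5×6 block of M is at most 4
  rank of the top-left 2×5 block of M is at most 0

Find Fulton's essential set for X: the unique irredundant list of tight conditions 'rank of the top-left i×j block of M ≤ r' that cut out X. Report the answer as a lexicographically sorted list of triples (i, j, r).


Rank table r_w(7×7) implied by the 18 constraints:

  row 1: 0, 0, 0, 0, 0, 1, 1
  row 2: 0, 0, 0, 0, 0, 1, 2
  row 3: 0, 1, 1, 1, 1, 2, 3
  row 4: 0, 1, 2, 2, 2, 3, 4
  row 5: 1, 2, 3, 3, 3, 4, 5
  row 6: 1, 2, 3, 4, 4, 5, 6
  row 7: 1, 2, 3, 4, 5, 6, 7

second differences of R give the permutation w = (6, 7, 2, 3, 1, 4, 5).

Rothe diagram D(w) (12 cells), 2 SE-corners (essential conditions):

[(2, 5, 0), (4, 1, 0)]


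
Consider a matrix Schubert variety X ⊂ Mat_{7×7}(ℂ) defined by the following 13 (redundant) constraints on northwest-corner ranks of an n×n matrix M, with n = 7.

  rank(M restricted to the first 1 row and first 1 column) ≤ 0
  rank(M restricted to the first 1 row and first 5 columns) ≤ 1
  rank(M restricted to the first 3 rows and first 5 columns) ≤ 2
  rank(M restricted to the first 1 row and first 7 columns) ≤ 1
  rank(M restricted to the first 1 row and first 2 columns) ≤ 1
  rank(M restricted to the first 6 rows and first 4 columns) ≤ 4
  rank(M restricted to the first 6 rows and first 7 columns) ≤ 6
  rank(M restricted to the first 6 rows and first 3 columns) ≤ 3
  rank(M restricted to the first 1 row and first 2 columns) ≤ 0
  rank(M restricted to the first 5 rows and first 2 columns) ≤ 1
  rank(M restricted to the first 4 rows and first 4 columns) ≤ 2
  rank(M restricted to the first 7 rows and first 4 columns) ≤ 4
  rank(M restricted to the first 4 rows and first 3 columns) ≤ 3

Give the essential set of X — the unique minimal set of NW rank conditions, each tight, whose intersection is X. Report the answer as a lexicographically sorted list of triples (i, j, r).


Computing R[i][j] = min implied NW-rank bound (n=7, 13 conditions):

  R[1]: 0, 0, 1, 1, 1, 1, 1
  R[2]: 1, 1, 2, 2, 2, 2, 2
  R[3]: 1, 1, 2, 2, 2, 3, 3
  R[4]: 1, 1, 2, 2, 3, 4, 4
  R[5]: 1, 1, 2, 3, 4, 5, 5
  R[6]: 1, 2, 3, 4, 5, 6, 6
  R[7]: 1, 2, 3, 4, 5, 6, 7

giving w = (3, 1, 6, 5, 4, 2, 7) via Δ²R.

Rothe diagram D(w) (8 cells), 4 SE-corners (essential conditions):

[(1, 2, 0), (3, 5, 2), (4, 4, 2), (5, 2, 1)]


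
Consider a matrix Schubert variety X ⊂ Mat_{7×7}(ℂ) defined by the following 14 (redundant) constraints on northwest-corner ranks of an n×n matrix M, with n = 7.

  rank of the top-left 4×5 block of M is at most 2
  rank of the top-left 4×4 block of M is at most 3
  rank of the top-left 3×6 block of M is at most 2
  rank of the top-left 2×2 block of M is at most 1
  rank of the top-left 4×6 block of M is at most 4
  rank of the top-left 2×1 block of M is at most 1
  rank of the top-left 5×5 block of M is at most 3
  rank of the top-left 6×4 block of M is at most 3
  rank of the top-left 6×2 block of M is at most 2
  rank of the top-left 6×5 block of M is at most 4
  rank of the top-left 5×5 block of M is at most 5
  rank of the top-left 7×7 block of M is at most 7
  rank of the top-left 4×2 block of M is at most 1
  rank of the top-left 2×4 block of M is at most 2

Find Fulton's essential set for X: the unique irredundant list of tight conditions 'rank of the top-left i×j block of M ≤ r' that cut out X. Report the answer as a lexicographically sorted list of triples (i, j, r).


Computing R[i][j] = min implied NW-rank bound (n=7, 14 conditions):

  R[1]: 1 1 1 1 1 1 1
  R[2]: 1 1 2 2 2 2 2
  R[3]: 1 1 2 2 2 2 3
  R[4]: 1 1 2 2 2 3 4
  R[5]: 1 2 3 3 3 4 5
  R[6]: 1 2 3 3 4 5 6
  R[7]: 1 2 3 4 5 6 7

giving w = (1, 3, 7, 6, 2, 5, 4) via Δ²R.

D(w) has 9 cells with 4 SE-corners; essential set:

[(3, 6, 2), (4, 2, 1), (4, 5, 2), (6, 4, 3)]


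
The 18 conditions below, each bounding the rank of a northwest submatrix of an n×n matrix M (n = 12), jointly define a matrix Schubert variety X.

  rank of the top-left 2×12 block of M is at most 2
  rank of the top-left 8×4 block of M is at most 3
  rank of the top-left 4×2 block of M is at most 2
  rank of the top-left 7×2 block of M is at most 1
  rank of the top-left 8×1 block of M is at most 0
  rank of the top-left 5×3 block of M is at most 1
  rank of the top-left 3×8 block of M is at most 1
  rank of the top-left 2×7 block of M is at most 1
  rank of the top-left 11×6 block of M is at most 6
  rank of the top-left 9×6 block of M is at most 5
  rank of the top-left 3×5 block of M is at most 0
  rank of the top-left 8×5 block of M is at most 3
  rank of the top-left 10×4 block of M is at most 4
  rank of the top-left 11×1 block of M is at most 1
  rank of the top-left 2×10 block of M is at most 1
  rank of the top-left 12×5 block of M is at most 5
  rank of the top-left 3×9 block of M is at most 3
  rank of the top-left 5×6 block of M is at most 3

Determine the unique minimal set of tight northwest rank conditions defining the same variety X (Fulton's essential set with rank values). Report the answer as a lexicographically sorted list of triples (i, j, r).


The tightest implied rank at each (i,j), from the 18 conditions:

  0 | 0 | 0 | 0 | 0 | 1 | 1 | 1 | 1 | 1 | 1 | 1
  0 | 0 | 0 | 0 | 0 | 1 | 1 | 1 | 1 | 1 | 2 | 2
  0 | 0 | 0 | 0 | 0 | 1 | 1 | 1 | 2 | 2 | 3 | 3
  0 | 1 | 1 | 1 | 1 | 2 | 2 | 2 | 3 | 3 | 4 | 4
  0 | 1 | 1 | 2 | 2 | 3 | 3 | 3 | 4 | 4 | 5 | 5
  0 | 1 | 2 | 3 | 3 | 4 | 4 | 4 | 5 | 5 | 6 | 6
  0 | 1 | 2 | 3 | 3 | 4 | 5 | 5 | 6 | 6 | 7 | 7
  0 | 1 | 2 | 3 | 3 | 4 | 5 | 6 | 7 | 7 | 8 | 8
  1 | 2 | 3 | 4 | 4 | 5 | 6 | 7 | 8 | 8 | 9 | 9
  1 | 2 | 3 | 4 | 5 | 6 | 7 | 8 | 9 | 9 | 10 | 10
  1 | 2 | 3 | 4 | 5 | 6 | 7 | 8 | 9 | 10 | 11 | 11
  1 | 2 | 3 | 4 | 5 | 6 | 7 | 8 | 9 | 10 | 11 | 12

giving w = (6, 11, 9, 2, 4, 3, 7, 8, 1, 5, 10, 12) via Δ²R.

D(w) has 29 cells with 6 SE-corners; essential set:

[(2, 10, 1), (3, 5, 0), (3, 8, 1), (5, 3, 1), (8, 1, 0), (8, 5, 3)]
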